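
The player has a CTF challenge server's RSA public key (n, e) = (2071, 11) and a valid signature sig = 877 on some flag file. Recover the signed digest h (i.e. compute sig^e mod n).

sig^2 ≡ 877^2 = 769129 ≡ 788
sig^4 ≡ 788^2 = 620944 ≡ 1715
sig^8 ≡ 1715^2 = 2941225 ≡ 405
11 = 8 + 2 + 1, so sig^11 ≡ 405·788·877 ≡ 485 (mod 2071)

485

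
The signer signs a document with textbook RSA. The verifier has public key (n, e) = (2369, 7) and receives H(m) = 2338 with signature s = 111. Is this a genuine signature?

s^2 ≡ 111^2 = 12321 ≡ 476
s^4 ≡ 476^2 = 226576 ≡ 1521
7 = 4 + 2 + 1, so s^7 ≡ 1521·476·111 ≡ 2338 (mod 2369)
2338 = H(m), so the signature checks out.

genuine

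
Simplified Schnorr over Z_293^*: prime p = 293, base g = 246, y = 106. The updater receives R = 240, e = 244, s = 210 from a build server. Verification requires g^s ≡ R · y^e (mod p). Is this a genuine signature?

genuine

g^s mod p:
246^2 = 60516 ≡ 158
246^4 ≡ 158^2 = 24964 ≡ 59
246^8 ≡ 59^2 = 3481 ≡ 258
246^16 ≡ 258^2 = 66564 ≡ 53
246^32 ≡ 53^2 = 2809 ≡ 172
246^64 ≡ 172^2 = 29584 ≡ 284
246^128 ≡ 284^2 = 80656 ≡ 81
210 = 128 + 64 + 16 + 2, so 246^210 ≡ 81·284·53·158 ≡ 9 (mod 293)
R · y^e mod p:
106^2 = 11236 ≡ 102
106^4 ≡ 102^2 = 10404 ≡ 149
106^8 ≡ 149^2 = 22201 ≡ 226
106^16 ≡ 226^2 = 51076 ≡ 94
106^32 ≡ 94^2 = 8836 ≡ 46
106^64 ≡ 46^2 = 2116 ≡ 65
106^128 ≡ 65^2 = 4225 ≡ 123
244 = 128 + 64 + 32 + 16 + 4, so 106^244 ≡ 123·65·46·94·149 ≡ 33 (mod 293)
240·33 = 7920 ≡ 9 (mod 293)
9 ≡ 9 (mod 293); signature holds.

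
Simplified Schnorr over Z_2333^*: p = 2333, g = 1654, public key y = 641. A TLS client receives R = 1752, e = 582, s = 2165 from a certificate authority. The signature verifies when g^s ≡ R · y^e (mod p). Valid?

g^s mod p:
Squares mod 2333: 1654^1≡1654, 1654^2≡1440, 1654^4≡1896, 1654^8≡1996, 1654^16≡1585, 1654^32≡1917, 1654^64≡414, 1654^128≡1087, 1654^256≡1071, 1654^512≡1538, 1654^1024≡2115, 1654^2048≡864
2165 = 2048 + 64 + 32 + 16 + 4 + 1, so 1654^2165 ≡ 864·414·1917·1585·1896·1654 ≡ 1344 (mod 2333)
R · y^e mod p:
Squares mod 2333: 641^1≡641, 641^2≡273, 641^4≡2206, 641^8≡2131, 641^16≡1143, 641^32≡2302, 641^64≡961, 641^128≡1986, 641^256≡1426, 641^512≡1433
582 = 512 + 64 + 4 + 2, so 641^582 ≡ 1433·961·2206·273 ≡ 695 (mod 2333)
1752·695 = 1217640 ≡ 2147 (mod 2333)
1344 ≠ 2147; the check fails.

no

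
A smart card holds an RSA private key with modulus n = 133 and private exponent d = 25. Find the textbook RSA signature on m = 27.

27

m^2 ≡ 27^2 = 729 ≡ 64
m^4 ≡ 64^2 = 4096 ≡ 106
m^8 ≡ 106^2 = 11236 ≡ 64
m^16 ≡ 64^2 = 4096 ≡ 106
25 = 16 + 8 + 1, so m^25 ≡ 106·64·27 ≡ 27 (mod 133)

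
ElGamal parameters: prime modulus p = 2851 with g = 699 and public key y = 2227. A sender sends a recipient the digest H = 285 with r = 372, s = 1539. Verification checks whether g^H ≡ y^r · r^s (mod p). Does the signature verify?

Left side g^H mod p:
699^285 mod 2851 = 2806
Right side y^r · r^s mod p:
2227^372 mod 2851 = 1282
372^1539 mod 2851 = 1848
1282·1848 = 2369136 ≡ 2806 (mod 2851)
2806 ≡ 2806 (mod 2851), so the signature is genuine.

verifies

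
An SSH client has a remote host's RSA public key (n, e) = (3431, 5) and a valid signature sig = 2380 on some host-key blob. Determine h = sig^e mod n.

sig^2 ≡ 2380^2 = 5664400 ≡ 3250
sig^4 ≡ 3250^2 = 10562500 ≡ 1882
5 = 4 + 1, so sig^5 ≡ 1882·2380 ≡ 1705 (mod 3431)

1705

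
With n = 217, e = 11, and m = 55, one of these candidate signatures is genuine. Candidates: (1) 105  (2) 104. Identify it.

2

Candidate 1: 105^2 = 11025 ≡ 175; 105^4 ≡ 175^2 = 30625 ≡ 28; 105^8 ≡ 28^2 = 784 ≡ 133; 11 = 8 + 2 + 1, so 105^11 ≡ 133·175·105 ≡ 21 (mod 217)
Candidate 2: 104^2 = 10816 ≡ 183; 104^4 ≡ 183^2 = 33489 ≡ 71; 104^8 ≡ 71^2 = 5041 ≡ 50; 11 = 8 + 2 + 1, so 104^11 ≡ 50·183·104 ≡ 55 (mod 217)
  → matches m = 55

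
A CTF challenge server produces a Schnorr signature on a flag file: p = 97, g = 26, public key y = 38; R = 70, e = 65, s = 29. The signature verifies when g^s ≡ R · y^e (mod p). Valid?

no

g^s mod p:
26^2 = 676 ≡ 94
26^4 ≡ 94^2 = 8836 ≡ 9
26^8 ≡ 9^2 = 81
26^16 ≡ 81^2 = 6561 ≡ 62
29 = 16 + 8 + 4 + 1, so 26^29 ≡ 62·81·9·26 ≡ 90 (mod 97)
R · y^e mod p:
38^2 = 1444 ≡ 86
38^4 ≡ 86^2 = 7396 ≡ 24
38^8 ≡ 24^2 = 576 ≡ 91
38^16 ≡ 91^2 = 8281 ≡ 36
38^32 ≡ 36^2 = 1296 ≡ 35
38^64 ≡ 35^2 = 1225 ≡ 61
65 = 64 + 1, so 38^65 ≡ 61·38 ≡ 87 (mod 97)
70·87 = 6090 ≡ 76 (mod 97)
90 ≠ 76; the check fails.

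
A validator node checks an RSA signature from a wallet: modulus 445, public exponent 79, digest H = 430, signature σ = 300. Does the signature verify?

σ^2 ≡ 300^2 = 90000 ≡ 110
σ^4 ≡ 110^2 = 12100 ≡ 85
σ^8 ≡ 85^2 = 7225 ≡ 105
σ^16 ≡ 105^2 = 11025 ≡ 345
σ^32 ≡ 345^2 = 119025 ≡ 210
σ^64 ≡ 210^2 = 44100 ≡ 45
79 = 64 + 8 + 4 + 2 + 1, so σ^79 ≡ 45·105·85·110·300 ≡ 430 (mod 445)
Since 430 equals the digest 430, verification succeeds.

verifies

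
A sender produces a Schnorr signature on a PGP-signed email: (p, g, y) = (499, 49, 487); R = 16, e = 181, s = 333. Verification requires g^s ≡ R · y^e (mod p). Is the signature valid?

g^s mod p:
49^2 = 2401 ≡ 405
49^4 ≡ 405^2 = 164025 ≡ 353
49^8 ≡ 353^2 = 124609 ≡ 358
49^16 ≡ 358^2 = 128164 ≡ 420
49^32 ≡ 420^2 = 176400 ≡ 253
49^64 ≡ 253^2 = 64009 ≡ 137
49^128 ≡ 137^2 = 18769 ≡ 306
49^256 ≡ 306^2 = 93636 ≡ 323
333 = 256 + 64 + 8 + 4 + 1, so 49^333 ≡ 323·137·358·353·49 ≡ 324 (mod 499)
R · y^e mod p:
487^2 = 237169 ≡ 144
487^4 ≡ 144^2 = 20736 ≡ 277
487^8 ≡ 277^2 = 76729 ≡ 382
487^16 ≡ 382^2 = 145924 ≡ 216
487^32 ≡ 216^2 = 46656 ≡ 249
487^64 ≡ 249^2 = 62001 ≡ 125
487^128 ≡ 125^2 = 15625 ≡ 156
181 = 128 + 32 + 16 + 4 + 1, so 487^181 ≡ 156·249·216·277·487 ≡ 481 (mod 499)
16·481 = 7696 ≡ 211 (mod 499)
324 ≠ 211; the check fails.

invalid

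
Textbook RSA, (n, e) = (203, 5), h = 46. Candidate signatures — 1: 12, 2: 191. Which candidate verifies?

Candidate 1: 12^2 = 144; 12^4 ≡ 144^2 = 20736 ≡ 30; 5 = 4 + 1, so 12^5 ≡ 30·12 ≡ 157 (mod 203)
Candidate 2: 191^2 = 36481 ≡ 144; 191^4 ≡ 144^2 = 20736 ≡ 30; 5 = 4 + 1, so 191^5 ≡ 30·191 ≡ 46 (mod 203)
  → matches h = 46

2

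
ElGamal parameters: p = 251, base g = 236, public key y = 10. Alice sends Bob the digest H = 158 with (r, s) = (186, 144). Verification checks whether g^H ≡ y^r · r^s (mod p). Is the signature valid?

valid

Left side g^H mod p:
236^2 = 55696 ≡ 225
236^4 ≡ 225^2 = 50625 ≡ 174
236^8 ≡ 174^2 = 30276 ≡ 156
236^16 ≡ 156^2 = 24336 ≡ 240
236^32 ≡ 240^2 = 57600 ≡ 121
236^64 ≡ 121^2 = 14641 ≡ 83
236^128 ≡ 83^2 = 6889 ≡ 112
158 = 128 + 16 + 8 + 4 + 2, so 236^158 ≡ 112·240·156·174·225 ≡ 58 (mod 251)
Right side y^r · r^s mod p:
10^2 = 100
10^4 ≡ 100^2 = 10000 ≡ 211
10^8 ≡ 211^2 = 44521 ≡ 94
10^16 ≡ 94^2 = 8836 ≡ 51
10^32 ≡ 51^2 = 2601 ≡ 91
10^64 ≡ 91^2 = 8281 ≡ 249
10^128 ≡ 249^2 = 62001 ≡ 4
186 = 128 + 32 + 16 + 8 + 2, so 10^186 ≡ 4·91·51·94·100 ≡ 125 (mod 251)
186^2 = 34596 ≡ 209
186^4 ≡ 209^2 = 43681 ≡ 7
186^8 ≡ 7^2 = 49
186^16 ≡ 49^2 = 2401 ≡ 142
186^32 ≡ 142^2 = 20164 ≡ 84
186^64 ≡ 84^2 = 7056 ≡ 28
186^128 ≡ 28^2 = 784 ≡ 31
144 = 128 + 16, so 186^144 ≡ 31·142 ≡ 135 (mod 251)
125·135 = 16875 ≡ 58 (mod 251)
58 ≡ 58 (mod 251), so the signature is genuine.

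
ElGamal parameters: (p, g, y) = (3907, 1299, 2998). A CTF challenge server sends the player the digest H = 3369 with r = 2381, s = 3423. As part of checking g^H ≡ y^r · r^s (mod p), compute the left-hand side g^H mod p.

2998

1299^2 = 1687401 ≡ 3484
1299^4 ≡ 3484^2 = 12138256 ≡ 3114
1299^8 ≡ 3114^2 = 9696996 ≡ 3729
1299^16 ≡ 3729^2 = 13905441 ≡ 428
1299^32 ≡ 428^2 = 183184 ≡ 3462
1299^64 ≡ 3462^2 = 11985444 ≡ 2675
1299^128 ≡ 2675^2 = 7155625 ≡ 1908
1299^256 ≡ 1908^2 = 3640464 ≡ 3047
1299^512 ≡ 3047^2 = 9284209 ≡ 1177
1299^1024 ≡ 1177^2 = 1385329 ≡ 2251
1299^2048 ≡ 2251^2 = 5067001 ≡ 3529
3369 = 2048 + 1024 + 256 + 32 + 8 + 1, so 1299^3369 ≡ 3529·2251·3047·3462·3729·1299 ≡ 2998 (mod 3907)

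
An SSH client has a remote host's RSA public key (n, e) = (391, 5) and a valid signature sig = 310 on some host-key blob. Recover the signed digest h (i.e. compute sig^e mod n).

327

sig^2 ≡ 310^2 = 96100 ≡ 305
sig^4 ≡ 305^2 = 93025 ≡ 358
5 = 4 + 1, so sig^5 ≡ 358·310 ≡ 327 (mod 391)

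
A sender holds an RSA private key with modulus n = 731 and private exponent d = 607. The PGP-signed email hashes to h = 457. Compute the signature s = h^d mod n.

280

h^2 ≡ 457^2 = 208849 ≡ 514
h^4 ≡ 514^2 = 264196 ≡ 305
h^8 ≡ 305^2 = 93025 ≡ 188
h^16 ≡ 188^2 = 35344 ≡ 256
h^32 ≡ 256^2 = 65536 ≡ 477
h^64 ≡ 477^2 = 227529 ≡ 188
h^128 ≡ 188^2 = 35344 ≡ 256
h^256 ≡ 256^2 = 65536 ≡ 477
h^512 ≡ 477^2 = 227529 ≡ 188
607 = 512 + 64 + 16 + 8 + 4 + 2 + 1, so h^607 ≡ 188·188·256·188·305·514·457 ≡ 280 (mod 731)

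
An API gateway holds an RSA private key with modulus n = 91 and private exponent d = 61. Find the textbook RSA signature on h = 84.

84

Squares mod 91: h^1≡84, h^2≡49, h^4≡35, h^8≡42, h^16≡35, h^32≡42
61 = 32 + 16 + 8 + 4 + 1, so h^61 ≡ 42·35·42·35·84 ≡ 84 (mod 91)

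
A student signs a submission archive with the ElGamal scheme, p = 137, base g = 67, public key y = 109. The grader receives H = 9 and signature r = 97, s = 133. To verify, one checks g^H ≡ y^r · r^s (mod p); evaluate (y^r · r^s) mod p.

33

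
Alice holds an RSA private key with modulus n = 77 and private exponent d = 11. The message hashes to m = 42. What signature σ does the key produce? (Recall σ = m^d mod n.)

Squares mod 77: m^1≡42, m^2≡70, m^4≡49, m^8≡14
11 = 8 + 2 + 1, so m^11 ≡ 14·70·42 ≡ 42 (mod 77)

42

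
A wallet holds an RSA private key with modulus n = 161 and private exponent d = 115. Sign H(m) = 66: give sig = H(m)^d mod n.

10

Squares mod 161: (H(m))^1≡66, (H(m))^2≡9, (H(m))^4≡81, (H(m))^8≡121, (H(m))^16≡151, (H(m))^32≡100, (H(m))^64≡18
115 = 64 + 32 + 16 + 2 + 1, so (H(m))^115 ≡ 18·100·151·9·66 ≡ 10 (mod 161)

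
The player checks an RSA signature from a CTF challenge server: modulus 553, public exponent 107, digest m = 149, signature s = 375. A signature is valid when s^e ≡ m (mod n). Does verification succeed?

passes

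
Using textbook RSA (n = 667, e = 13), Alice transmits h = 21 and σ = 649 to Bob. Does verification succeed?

σ^2 ≡ 649^2 = 421201 ≡ 324
σ^4 ≡ 324^2 = 104976 ≡ 257
σ^8 ≡ 257^2 = 66049 ≡ 16
13 = 8 + 4 + 1, so σ^13 ≡ 16·257·649 ≡ 21 (mod 667)
Since 21 equals the digest 21, verification succeeds.

passes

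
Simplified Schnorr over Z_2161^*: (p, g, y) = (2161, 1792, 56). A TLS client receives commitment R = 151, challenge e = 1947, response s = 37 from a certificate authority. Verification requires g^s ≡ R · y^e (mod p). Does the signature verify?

does not verify

g^s mod p:
Squares mod 2161: 1792^1≡1792, 1792^2≡18, 1792^4≡324, 1792^8≡1248, 1792^16≡1584, 1792^32≡135
37 = 32 + 4 + 1, so 1792^37 ≡ 135·324·1792 ≡ 449 (mod 2161)
R · y^e mod p:
Squares mod 2161: 56^1≡56, 56^2≡975, 56^4≡1946, 56^8≡844, 56^16≡1367, 56^32≡1585, 56^64≡1143, 56^128≡1205, 56^256≡1994, 56^512≡1957, 56^1024≡557
1947 = 1024 + 512 + 256 + 128 + 16 + 8 + 2 + 1, so 56^1947 ≡ 557·1957·1994·1205·1367·844·975·56 ≡ 1041 (mod 2161)
151·1041 = 157191 ≡ 1599 (mod 2161)
449 ≠ 1599; the check fails.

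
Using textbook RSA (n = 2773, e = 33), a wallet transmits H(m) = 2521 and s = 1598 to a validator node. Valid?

s^2 ≡ 1598^2 = 2553604 ≡ 2444
s^4 ≡ 2444^2 = 5973136 ≡ 94
s^8 ≡ 94^2 = 8836 ≡ 517
s^16 ≡ 517^2 = 267289 ≡ 1081
s^32 ≡ 1081^2 = 1168561 ≡ 1128
33 = 32 + 1, so s^33 ≡ 1128·1598 ≡ 94 (mod 2773)
The recovered value 94 does not match the digest 2521.

no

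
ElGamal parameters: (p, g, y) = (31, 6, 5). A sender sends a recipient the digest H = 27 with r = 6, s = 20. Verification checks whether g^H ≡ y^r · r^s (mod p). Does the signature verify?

Left side g^H mod p:
6^27 mod 31 = 30
Right side y^r · r^s mod p:
5^6 mod 31 = 1
6^20 mod 31 = 5
1·5 = 5 ≡ 5 (mod 31)
30 ≠ 5, so verification fails.

does not verify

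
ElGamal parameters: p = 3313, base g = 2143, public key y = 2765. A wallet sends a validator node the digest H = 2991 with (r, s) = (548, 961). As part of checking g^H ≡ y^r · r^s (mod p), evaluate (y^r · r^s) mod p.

2765^2 = 7645225 ≡ 2134
2765^4 ≡ 2134^2 = 4553956 ≡ 1894
2765^8 ≡ 1894^2 = 3587236 ≡ 2570
2765^16 ≡ 2570^2 = 6604900 ≡ 2091
2765^32 ≡ 2091^2 = 4372281 ≡ 2434
2765^64 ≡ 2434^2 = 5924356 ≡ 712
2765^128 ≡ 712^2 = 506944 ≡ 55
2765^256 ≡ 55^2 = 3025
2765^512 ≡ 3025^2 = 9150625 ≡ 119
548 = 512 + 32 + 4, so 2765^548 ≡ 119·2434·1894 ≡ 3106 (mod 3313)
548^2 = 300304 ≡ 2134
548^4 ≡ 2134^2 = 4553956 ≡ 1894
548^8 ≡ 1894^2 = 3587236 ≡ 2570
548^16 ≡ 2570^2 = 6604900 ≡ 2091
548^32 ≡ 2091^2 = 4372281 ≡ 2434
548^64 ≡ 2434^2 = 5924356 ≡ 712
548^128 ≡ 712^2 = 506944 ≡ 55
548^256 ≡ 55^2 = 3025
548^512 ≡ 3025^2 = 9150625 ≡ 119
961 = 512 + 256 + 128 + 64 + 1, so 548^961 ≡ 119·3025·55·712·548 ≡ 2170 (mod 3313)
y^r · r^s ≡ 3106·2170 = 6740020 ≡ 1378 (mod 3313)

1378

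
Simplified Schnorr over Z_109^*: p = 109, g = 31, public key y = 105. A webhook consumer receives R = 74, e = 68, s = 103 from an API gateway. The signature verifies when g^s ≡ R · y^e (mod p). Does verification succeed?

g^s mod p:
31^2 = 961 ≡ 89
31^4 ≡ 89^2 = 7921 ≡ 73
31^8 ≡ 73^2 = 5329 ≡ 97
31^16 ≡ 97^2 = 9409 ≡ 35
31^32 ≡ 35^2 = 1225 ≡ 26
31^64 ≡ 26^2 = 676 ≡ 22
103 = 64 + 32 + 4 + 2 + 1, so 31^103 ≡ 22·26·73·89·31 ≡ 88 (mod 109)
R · y^e mod p:
105^2 = 11025 ≡ 16
105^4 ≡ 16^2 = 256 ≡ 38
105^8 ≡ 38^2 = 1444 ≡ 27
105^16 ≡ 27^2 = 729 ≡ 75
105^32 ≡ 75^2 = 5625 ≡ 66
105^64 ≡ 66^2 = 4356 ≡ 105
68 = 64 + 4, so 105^68 ≡ 105·38 ≡ 66 (mod 109)
74·66 = 4884 ≡ 88 (mod 109)
88 ≡ 88 (mod 109); signature holds.

passes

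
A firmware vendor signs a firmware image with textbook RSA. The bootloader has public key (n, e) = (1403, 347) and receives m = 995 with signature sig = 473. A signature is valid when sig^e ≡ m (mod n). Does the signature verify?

verifies

Squares mod 1403: sig^1≡473, sig^2≡652, sig^4≡1398, sig^8≡25, sig^16≡625, sig^32≡591, sig^64≡1337, sig^128≡147, sig^256≡564
347 = 256 + 64 + 16 + 8 + 2 + 1, so sig^347 ≡ 564·1337·625·25·652·473 ≡ 995 (mod 1403)
Since 995 equals the digest 995, verification succeeds.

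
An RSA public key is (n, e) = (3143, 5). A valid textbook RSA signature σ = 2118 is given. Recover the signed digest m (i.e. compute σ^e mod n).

2473

σ^2 ≡ 2118^2 = 4485924 ≡ 863
σ^4 ≡ 863^2 = 744769 ≡ 3021
5 = 4 + 1, so σ^5 ≡ 3021·2118 ≡ 2473 (mod 3143)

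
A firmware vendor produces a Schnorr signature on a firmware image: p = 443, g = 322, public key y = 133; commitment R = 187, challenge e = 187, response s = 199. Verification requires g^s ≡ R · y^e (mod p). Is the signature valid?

valid

g^s mod p:
Squares mod 443: 322^1≡322, 322^2≡22, 322^4≡41, 322^8≡352, 322^16≡307, 322^32≡333, 322^64≡139, 322^128≡272
199 = 128 + 64 + 4 + 2 + 1, so 322^199 ≡ 272·139·41·22·322 ≡ 159 (mod 443)
R · y^e mod p:
Squares mod 443: 133^1≡133, 133^2≡412, 133^4≡75, 133^8≡309, 133^16≡236, 133^32≡321, 133^64≡265, 133^128≡231
187 = 128 + 32 + 16 + 8 + 2 + 1, so 133^187 ≡ 231·321·236·309·412·133 ≡ 188 (mod 443)
187·188 = 35156 ≡ 159 (mod 443)
159 ≡ 159 (mod 443); signature holds.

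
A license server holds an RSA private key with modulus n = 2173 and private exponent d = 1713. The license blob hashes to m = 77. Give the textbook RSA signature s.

1478

m^1713 mod 2173 = 1478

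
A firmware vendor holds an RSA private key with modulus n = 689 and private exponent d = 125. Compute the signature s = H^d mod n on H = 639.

Squares mod 689: H^1≡639, H^2≡433, H^4≡81, H^8≡360, H^16≡68, H^32≡490, H^64≡328
125 = 64 + 32 + 16 + 8 + 4 + 1, so H^125 ≡ 328·490·68·360·81·639 ≡ 253 (mod 689)

253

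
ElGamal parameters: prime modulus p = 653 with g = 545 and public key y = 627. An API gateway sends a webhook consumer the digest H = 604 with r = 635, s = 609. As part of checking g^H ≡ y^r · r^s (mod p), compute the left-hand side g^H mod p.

256

545^604 mod 653 = 256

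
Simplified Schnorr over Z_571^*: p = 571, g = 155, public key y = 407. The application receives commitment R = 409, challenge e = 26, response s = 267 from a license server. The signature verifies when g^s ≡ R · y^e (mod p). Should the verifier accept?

accept

g^s mod p:
155^267 mod 571 = 154
R · y^e mod p:
407^26 mod 571 = 563
409·563 = 230267 ≡ 154 (mod 571)
154 ≡ 154 (mod 571); signature holds.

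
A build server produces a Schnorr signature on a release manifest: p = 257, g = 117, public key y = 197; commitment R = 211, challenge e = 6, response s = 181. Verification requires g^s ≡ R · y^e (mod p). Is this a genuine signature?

genuine

g^s mod p:
117^2 = 13689 ≡ 68
117^4 ≡ 68^2 = 4624 ≡ 255
117^8 ≡ 255^2 = 65025 ≡ 4
117^16 ≡ 4^2 = 16
117^32 ≡ 16^2 = 256
117^64 ≡ 256^2 = 65536 ≡ 1
117^128 ≡ 1^2 = 1
181 = 128 + 32 + 16 + 4 + 1, so 117^181 ≡ 1·256·16·255·117 ≡ 146 (mod 257)
R · y^e mod p:
197^2 = 38809 ≡ 2
197^4 ≡ 2^2 = 4
6 = 4 + 2, so 197^6 ≡ 4·2 ≡ 8 (mod 257)
211·8 = 1688 ≡ 146 (mod 257)
146 ≡ 146 (mod 257); signature holds.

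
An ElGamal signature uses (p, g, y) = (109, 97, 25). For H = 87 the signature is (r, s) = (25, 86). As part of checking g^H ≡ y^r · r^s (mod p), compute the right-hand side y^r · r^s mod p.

38

25^2 = 625 ≡ 80
25^4 ≡ 80^2 = 6400 ≡ 78
25^8 ≡ 78^2 = 6084 ≡ 89
25^16 ≡ 89^2 = 7921 ≡ 73
25 = 16 + 8 + 1, so 25^25 ≡ 73·89·25 ≡ 15 (mod 109)
25^2 = 625 ≡ 80
25^4 ≡ 80^2 = 6400 ≡ 78
25^8 ≡ 78^2 = 6084 ≡ 89
25^16 ≡ 89^2 = 7921 ≡ 73
25^32 ≡ 73^2 = 5329 ≡ 97
25^64 ≡ 97^2 = 9409 ≡ 35
86 = 64 + 16 + 4 + 2, so 25^86 ≡ 35·73·78·80 ≡ 97 (mod 109)
y^r · r^s ≡ 15·97 = 1455 ≡ 38 (mod 109)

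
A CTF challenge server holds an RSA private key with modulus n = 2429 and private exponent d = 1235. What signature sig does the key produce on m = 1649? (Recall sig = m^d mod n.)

m^2 ≡ 1649^2 = 2719201 ≡ 1150
m^4 ≡ 1150^2 = 1322500 ≡ 1124
m^8 ≡ 1124^2 = 1263376 ≡ 296
m^16 ≡ 296^2 = 87616 ≡ 172
m^32 ≡ 172^2 = 29584 ≡ 436
m^64 ≡ 436^2 = 190096 ≡ 634
m^128 ≡ 634^2 = 401956 ≡ 1171
m^256 ≡ 1171^2 = 1371241 ≡ 1285
m^512 ≡ 1285^2 = 1651225 ≡ 1934
m^1024 ≡ 1934^2 = 3740356 ≡ 2125
1235 = 1024 + 128 + 64 + 16 + 2 + 1, so m^1235 ≡ 2125·1171·634·172·1150·1649 ≡ 597 (mod 2429)

597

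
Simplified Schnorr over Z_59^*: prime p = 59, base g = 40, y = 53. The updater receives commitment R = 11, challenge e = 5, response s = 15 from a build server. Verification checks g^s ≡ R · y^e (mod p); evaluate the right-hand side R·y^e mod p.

53^2 = 2809 ≡ 36
53^4 ≡ 36^2 = 1296 ≡ 57
5 = 4 + 1, so 53^5 ≡ 57·53 ≡ 12 (mod 59)
R · y^e ≡ 11·12 = 132 ≡ 14 (mod 59)

14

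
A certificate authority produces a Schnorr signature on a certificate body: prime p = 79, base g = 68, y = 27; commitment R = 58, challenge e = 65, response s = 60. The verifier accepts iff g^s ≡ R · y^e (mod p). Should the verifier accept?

reject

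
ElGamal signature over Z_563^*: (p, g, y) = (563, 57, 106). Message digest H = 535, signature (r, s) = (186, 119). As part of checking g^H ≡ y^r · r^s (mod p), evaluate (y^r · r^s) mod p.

106^2 = 11236 ≡ 539
106^4 ≡ 539^2 = 290521 ≡ 13
106^8 ≡ 13^2 = 169
106^16 ≡ 169^2 = 28561 ≡ 411
106^32 ≡ 411^2 = 168921 ≡ 21
106^64 ≡ 21^2 = 441
106^128 ≡ 441^2 = 194481 ≡ 246
186 = 128 + 32 + 16 + 8 + 2, so 106^186 ≡ 246·21·411·169·539 ≡ 421 (mod 563)
186^2 = 34596 ≡ 253
186^4 ≡ 253^2 = 64009 ≡ 390
186^8 ≡ 390^2 = 152100 ≡ 90
186^16 ≡ 90^2 = 8100 ≡ 218
186^32 ≡ 218^2 = 47524 ≡ 232
186^64 ≡ 232^2 = 53824 ≡ 339
119 = 64 + 32 + 16 + 4 + 2 + 1, so 186^119 ≡ 339·232·218·390·253·186 ≡ 236 (mod 563)
y^r · r^s ≡ 421·236 = 99356 ≡ 268 (mod 563)

268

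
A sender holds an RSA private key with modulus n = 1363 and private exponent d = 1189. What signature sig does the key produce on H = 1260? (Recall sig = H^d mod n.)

386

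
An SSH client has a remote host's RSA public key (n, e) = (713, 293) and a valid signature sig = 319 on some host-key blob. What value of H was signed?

sig^2 ≡ 319^2 = 101761 ≡ 515
sig^4 ≡ 515^2 = 265225 ≡ 702
sig^8 ≡ 702^2 = 492804 ≡ 121
sig^16 ≡ 121^2 = 14641 ≡ 381
sig^32 ≡ 381^2 = 145161 ≡ 422
sig^64 ≡ 422^2 = 178084 ≡ 547
sig^128 ≡ 547^2 = 299209 ≡ 462
sig^256 ≡ 462^2 = 213444 ≡ 257
293 = 256 + 32 + 4 + 1, so sig^293 ≡ 257·422·702·319 ≡ 90 (mod 713)

90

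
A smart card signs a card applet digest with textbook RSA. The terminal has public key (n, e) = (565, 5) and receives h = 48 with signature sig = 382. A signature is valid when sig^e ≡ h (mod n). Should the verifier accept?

reject

sig^2 ≡ 382^2 = 145924 ≡ 154
sig^4 ≡ 154^2 = 23716 ≡ 551
5 = 4 + 1, so sig^5 ≡ 551·382 ≡ 302 (mod 565)
The recovered value 302 does not match the digest 48.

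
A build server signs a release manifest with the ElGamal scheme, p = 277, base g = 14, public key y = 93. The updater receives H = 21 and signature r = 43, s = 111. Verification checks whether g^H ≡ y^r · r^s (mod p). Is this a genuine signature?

Left side g^H mod p:
14^2 = 196
14^4 ≡ 196^2 = 38416 ≡ 190
14^8 ≡ 190^2 = 36100 ≡ 90
14^16 ≡ 90^2 = 8100 ≡ 67
21 = 16 + 4 + 1, so 14^21 ≡ 67·190·14 ≡ 109 (mod 277)
Right side y^r · r^s mod p:
93^2 = 8649 ≡ 62
93^4 ≡ 62^2 = 3844 ≡ 243
93^8 ≡ 243^2 = 59049 ≡ 48
93^16 ≡ 48^2 = 2304 ≡ 88
93^32 ≡ 88^2 = 7744 ≡ 265
43 = 32 + 8 + 2 + 1, so 93^43 ≡ 265·48·62·93 ≡ 14 (mod 277)
43^2 = 1849 ≡ 187
43^4 ≡ 187^2 = 34969 ≡ 67
43^8 ≡ 67^2 = 4489 ≡ 57
43^16 ≡ 57^2 = 3249 ≡ 202
43^32 ≡ 202^2 = 40804 ≡ 85
43^64 ≡ 85^2 = 7225 ≡ 23
111 = 64 + 32 + 8 + 4 + 2 + 1, so 43^111 ≡ 23·85·57·67·187·43 ≡ 204 (mod 277)
14·204 = 2856 ≡ 86 (mod 277)
109 ≠ 86, so verification fails.

forged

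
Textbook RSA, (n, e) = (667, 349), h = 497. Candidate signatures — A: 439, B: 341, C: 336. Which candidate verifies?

B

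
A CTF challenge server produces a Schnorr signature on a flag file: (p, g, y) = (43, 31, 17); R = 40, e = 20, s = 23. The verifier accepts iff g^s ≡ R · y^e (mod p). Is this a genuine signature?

genuine

g^s mod p:
Squares mod 43: 31^1≡31, 31^2≡15, 31^4≡10, 31^8≡14, 31^16≡24
23 = 16 + 4 + 2 + 1, so 31^23 ≡ 24·10·15·31 ≡ 15 (mod 43)
R · y^e mod p:
Squares mod 43: 17^1≡17, 17^2≡31, 17^4≡15, 17^8≡10, 17^16≡14
20 = 16 + 4, so 17^20 ≡ 14·15 ≡ 38 (mod 43)
40·38 = 1520 ≡ 15 (mod 43)
15 ≡ 15 (mod 43); signature holds.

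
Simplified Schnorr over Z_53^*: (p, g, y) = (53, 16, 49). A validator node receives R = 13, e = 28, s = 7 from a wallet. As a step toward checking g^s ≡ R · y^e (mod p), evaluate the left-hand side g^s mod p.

49

16^2 = 256 ≡ 44
16^4 ≡ 44^2 = 1936 ≡ 28
7 = 4 + 2 + 1, so 16^7 ≡ 28·44·16 ≡ 49 (mod 53)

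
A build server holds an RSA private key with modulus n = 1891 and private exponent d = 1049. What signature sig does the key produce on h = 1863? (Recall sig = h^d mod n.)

h^2 ≡ 1863^2 = 3470769 ≡ 784
h^4 ≡ 784^2 = 614656 ≡ 81
h^8 ≡ 81^2 = 6561 ≡ 888
h^16 ≡ 888^2 = 788544 ≡ 1888
h^32 ≡ 1888^2 = 3564544 ≡ 9
h^64 ≡ 9^2 = 81
h^128 ≡ 81^2 = 6561 ≡ 888
h^256 ≡ 888^2 = 788544 ≡ 1888
h^512 ≡ 1888^2 = 3564544 ≡ 9
h^1024 ≡ 9^2 = 81
1049 = 1024 + 16 + 8 + 1, so h^1049 ≡ 81·1888·888·1863 ≡ 207 (mod 1891)

207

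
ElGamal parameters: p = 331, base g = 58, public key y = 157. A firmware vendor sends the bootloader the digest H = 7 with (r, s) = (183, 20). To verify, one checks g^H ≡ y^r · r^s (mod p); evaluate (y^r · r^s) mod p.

291

157^2 = 24649 ≡ 155
157^4 ≡ 155^2 = 24025 ≡ 193
157^8 ≡ 193^2 = 37249 ≡ 177
157^16 ≡ 177^2 = 31329 ≡ 215
157^32 ≡ 215^2 = 46225 ≡ 216
157^64 ≡ 216^2 = 46656 ≡ 316
157^128 ≡ 316^2 = 99856 ≡ 225
183 = 128 + 32 + 16 + 4 + 2 + 1, so 157^183 ≡ 225·216·215·193·155·157 ≡ 225 (mod 331)
183^2 = 33489 ≡ 58
183^4 ≡ 58^2 = 3364 ≡ 54
183^8 ≡ 54^2 = 2916 ≡ 268
183^16 ≡ 268^2 = 71824 ≡ 328
20 = 16 + 4, so 183^20 ≡ 328·54 ≡ 169 (mod 331)
y^r · r^s ≡ 225·169 = 38025 ≡ 291 (mod 331)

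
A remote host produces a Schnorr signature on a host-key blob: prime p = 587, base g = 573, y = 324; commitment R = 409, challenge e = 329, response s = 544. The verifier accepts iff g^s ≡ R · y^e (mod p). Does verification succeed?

g^s mod p:
573^2 = 328329 ≡ 196
573^4 ≡ 196^2 = 38416 ≡ 261
573^8 ≡ 261^2 = 68121 ≡ 29
573^16 ≡ 29^2 = 841 ≡ 254
573^32 ≡ 254^2 = 64516 ≡ 533
573^64 ≡ 533^2 = 284089 ≡ 568
573^128 ≡ 568^2 = 322624 ≡ 361
573^256 ≡ 361^2 = 130321 ≡ 7
573^512 ≡ 7^2 = 49
544 = 512 + 32, so 573^544 ≡ 49·533 ≡ 289 (mod 587)
R · y^e mod p:
324^2 = 104976 ≡ 490
324^4 ≡ 490^2 = 240100 ≡ 17
324^8 ≡ 17^2 = 289
324^16 ≡ 289^2 = 83521 ≡ 167
324^32 ≡ 167^2 = 27889 ≡ 300
324^64 ≡ 300^2 = 90000 ≡ 189
324^128 ≡ 189^2 = 35721 ≡ 501
324^256 ≡ 501^2 = 251001 ≡ 352
329 = 256 + 64 + 8 + 1, so 324^329 ≡ 352·189·289·324 ≡ 404 (mod 587)
409·404 = 165236 ≡ 289 (mod 587)
289 ≡ 289 (mod 587); signature holds.

passes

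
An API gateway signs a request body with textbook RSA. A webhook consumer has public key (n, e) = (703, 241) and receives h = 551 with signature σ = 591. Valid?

σ^2 ≡ 591^2 = 349281 ≡ 593
σ^4 ≡ 593^2 = 351649 ≡ 149
σ^8 ≡ 149^2 = 22201 ≡ 408
σ^16 ≡ 408^2 = 166464 ≡ 556
σ^32 ≡ 556^2 = 309136 ≡ 519
σ^64 ≡ 519^2 = 269361 ≡ 112
σ^128 ≡ 112^2 = 12544 ≡ 593
241 = 128 + 64 + 32 + 16 + 1, so σ^241 ≡ 593·112·519·556·591 ≡ 147 (mod 703)
The recovered value 147 does not match the digest 551.

no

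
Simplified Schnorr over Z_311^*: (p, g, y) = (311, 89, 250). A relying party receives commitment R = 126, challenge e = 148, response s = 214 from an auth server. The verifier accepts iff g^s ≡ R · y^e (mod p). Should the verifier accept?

reject

g^s mod p:
89^214 mod 311 = 32
R · y^e mod p:
250^148 mod 311 = 140
126·140 = 17640 ≡ 224 (mod 311)
32 ≠ 224; the check fails.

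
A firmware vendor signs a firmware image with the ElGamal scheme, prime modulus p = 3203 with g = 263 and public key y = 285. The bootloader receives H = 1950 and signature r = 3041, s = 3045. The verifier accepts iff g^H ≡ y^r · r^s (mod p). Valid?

Left side g^H mod p:
263^2 = 69169 ≡ 1906
263^4 ≡ 1906^2 = 3632836 ≡ 634
263^8 ≡ 634^2 = 401956 ≡ 1581
263^16 ≡ 1581^2 = 2499561 ≡ 1221
263^32 ≡ 1221^2 = 1490841 ≡ 1446
263^64 ≡ 1446^2 = 2090916 ≡ 2560
263^128 ≡ 2560^2 = 6553600 ≡ 262
263^256 ≡ 262^2 = 68644 ≡ 1381
263^512 ≡ 1381^2 = 1907161 ≡ 1376
263^1024 ≡ 1376^2 = 1893376 ≡ 403
1950 = 1024 + 512 + 256 + 128 + 16 + 8 + 4 + 2, so 263^1950 ≡ 403·1376·1381·262·1221·1581·634·1906 ≡ 1322 (mod 3203)
Right side y^r · r^s mod p:
285^2 = 81225 ≡ 1150
285^4 ≡ 1150^2 = 1322500 ≡ 2864
285^8 ≡ 2864^2 = 8202496 ≡ 2816
285^16 ≡ 2816^2 = 7929856 ≡ 2431
285^32 ≡ 2431^2 = 5909761 ≡ 226
285^64 ≡ 226^2 = 51076 ≡ 3031
285^128 ≡ 3031^2 = 9186961 ≡ 757
285^256 ≡ 757^2 = 573049 ≡ 2915
285^512 ≡ 2915^2 = 8497225 ≡ 2869
285^1024 ≡ 2869^2 = 8231161 ≡ 2654
285^2048 ≡ 2654^2 = 7043716 ≡ 319
3041 = 2048 + 512 + 256 + 128 + 64 + 32 + 1, so 285^3041 ≡ 319·2869·2915·757·3031·226·285 ≡ 652 (mod 3203)
3041^2 = 9247681 ≡ 620
3041^4 ≡ 620^2 = 384400 ≡ 40
3041^8 ≡ 40^2 = 1600
3041^16 ≡ 1600^2 = 2560000 ≡ 803
3041^32 ≡ 803^2 = 644809 ≡ 1006
3041^64 ≡ 1006^2 = 1012036 ≡ 3091
3041^128 ≡ 3091^2 = 9554281 ≡ 2935
3041^256 ≡ 2935^2 = 8614225 ≡ 1358
3041^512 ≡ 1358^2 = 1844164 ≡ 2439
3041^1024 ≡ 2439^2 = 5948721 ≡ 750
3041^2048 ≡ 750^2 = 562500 ≡ 1975
3045 = 2048 + 512 + 256 + 128 + 64 + 32 + 4 + 1, so 3041^3045 ≡ 1975·2439·1358·2935·3091·1006·40·3041 ≡ 3038 (mod 3203)
652·3038 = 1980776 ≡ 1322 (mod 3203)
1322 ≡ 1322 (mod 3203), so the signature is genuine.

yes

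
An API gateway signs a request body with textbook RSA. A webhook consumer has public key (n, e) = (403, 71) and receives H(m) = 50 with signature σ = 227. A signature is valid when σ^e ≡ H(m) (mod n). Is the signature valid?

valid

σ^2 ≡ 227^2 = 51529 ≡ 348
σ^4 ≡ 348^2 = 121104 ≡ 204
σ^8 ≡ 204^2 = 41616 ≡ 107
σ^16 ≡ 107^2 = 11449 ≡ 165
σ^32 ≡ 165^2 = 27225 ≡ 224
σ^64 ≡ 224^2 = 50176 ≡ 204
71 = 64 + 4 + 2 + 1, so σ^71 ≡ 204·204·348·227 ≡ 50 (mod 403)
σ^71 mod 403 = 50 matches H(m).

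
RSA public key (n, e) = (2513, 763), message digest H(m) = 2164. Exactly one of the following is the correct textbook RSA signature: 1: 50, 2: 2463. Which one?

1

Candidate 1: Squares mod 2513: 50^1≡50, 50^2≡2500, 50^4≡169, 50^8≡918, 50^16≡869, 50^32≡1261, 50^64≡1905, 50^128≡253, 50^256≡1184, 50^512≡2115; 763 = 512 + 128 + 64 + 32 + 16 + 8 + 2 + 1, so 50^763 ≡ 2115·253·1905·1261·869·918·2500·50 ≡ 2164 (mod 2513)
  → matches H(m) = 2164
Candidate 2: Squares mod 2513: 2463^1≡2463, 2463^2≡2500, 2463^4≡169, 2463^8≡918, 2463^16≡869, 2463^32≡1261, 2463^64≡1905, 2463^128≡253, 2463^256≡1184, 2463^512≡2115; 763 = 512 + 128 + 64 + 32 + 16 + 8 + 2 + 1, so 2463^763 ≡ 2115·253·1905·1261·869·918·2500·2463 ≡ 349 (mod 2513)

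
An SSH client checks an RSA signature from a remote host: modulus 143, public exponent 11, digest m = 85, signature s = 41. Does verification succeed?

passes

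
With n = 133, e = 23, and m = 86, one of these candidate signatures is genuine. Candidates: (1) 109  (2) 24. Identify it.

1

Candidate 1: 109^2 = 11881 ≡ 44; 109^4 ≡ 44^2 = 1936 ≡ 74; 109^8 ≡ 74^2 = 5476 ≡ 23; 109^16 ≡ 23^2 = 529 ≡ 130; 23 = 16 + 4 + 2 + 1, so 109^23 ≡ 130·74·44·109 ≡ 86 (mod 133)
  → matches m = 86
Candidate 2: 24^2 = 576 ≡ 44; 24^4 ≡ 44^2 = 1936 ≡ 74; 24^8 ≡ 74^2 = 5476 ≡ 23; 24^16 ≡ 23^2 = 529 ≡ 130; 23 = 16 + 4 + 2 + 1, so 24^23 ≡ 130·74·44·24 ≡ 47 (mod 133)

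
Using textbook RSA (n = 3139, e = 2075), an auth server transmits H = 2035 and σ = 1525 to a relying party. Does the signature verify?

σ^2075 mod 3139 = 1104
The recovered value 1104 does not match the digest 2035.

does not verify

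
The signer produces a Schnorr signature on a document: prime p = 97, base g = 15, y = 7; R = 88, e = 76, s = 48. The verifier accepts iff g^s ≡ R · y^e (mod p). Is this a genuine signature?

g^s mod p:
15^2 = 225 ≡ 31
15^4 ≡ 31^2 = 961 ≡ 88
15^8 ≡ 88^2 = 7744 ≡ 81
15^16 ≡ 81^2 = 6561 ≡ 62
15^32 ≡ 62^2 = 3844 ≡ 61
48 = 32 + 16, so 15^48 ≡ 61·62 ≡ 96 (mod 97)
R · y^e mod p:
7^2 = 49
7^4 ≡ 49^2 = 2401 ≡ 73
7^8 ≡ 73^2 = 5329 ≡ 91
7^16 ≡ 91^2 = 8281 ≡ 36
7^32 ≡ 36^2 = 1296 ≡ 35
7^64 ≡ 35^2 = 1225 ≡ 61
76 = 64 + 8 + 4, so 7^76 ≡ 61·91·73 ≡ 54 (mod 97)
88·54 = 4752 ≡ 96 (mod 97)
96 ≡ 96 (mod 97); signature holds.

genuine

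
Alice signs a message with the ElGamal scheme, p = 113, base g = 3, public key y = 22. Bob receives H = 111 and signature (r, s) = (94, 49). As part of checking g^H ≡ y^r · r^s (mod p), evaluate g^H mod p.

3^2 = 9
3^4 ≡ 9^2 = 81
3^8 ≡ 81^2 = 6561 ≡ 7
3^16 ≡ 7^2 = 49
3^32 ≡ 49^2 = 2401 ≡ 28
3^64 ≡ 28^2 = 784 ≡ 106
111 = 64 + 32 + 8 + 4 + 2 + 1, so 3^111 ≡ 106·28·7·81·9·3 ≡ 38 (mod 113)

38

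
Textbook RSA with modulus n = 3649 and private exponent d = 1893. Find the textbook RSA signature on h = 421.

Squares mod 3649: h^1≡421, h^2≡2089, h^4≡3366, h^8≡3460, h^16≡2880, h^32≡223, h^64≡2292, h^128≡2353, h^256≡1076, h^512≡1043, h^1024≡447
1893 = 1024 + 512 + 256 + 64 + 32 + 4 + 1, so h^1893 ≡ 447·1043·1076·2292·223·3366·421 ≡ 1893 (mod 3649)

1893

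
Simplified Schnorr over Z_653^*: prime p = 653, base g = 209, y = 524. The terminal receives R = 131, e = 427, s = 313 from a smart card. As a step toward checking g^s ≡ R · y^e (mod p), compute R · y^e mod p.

524

524^2 = 274576 ≡ 316
524^4 ≡ 316^2 = 99856 ≡ 600
524^8 ≡ 600^2 = 360000 ≡ 197
524^16 ≡ 197^2 = 38809 ≡ 282
524^32 ≡ 282^2 = 79524 ≡ 511
524^64 ≡ 511^2 = 261121 ≡ 574
524^128 ≡ 574^2 = 329476 ≡ 364
524^256 ≡ 364^2 = 132496 ≡ 590
427 = 256 + 128 + 32 + 8 + 2 + 1, so 524^427 ≡ 590·364·511·197·316·524 ≡ 4 (mod 653)
R · y^e ≡ 131·4 = 524 ≡ 524 (mod 653)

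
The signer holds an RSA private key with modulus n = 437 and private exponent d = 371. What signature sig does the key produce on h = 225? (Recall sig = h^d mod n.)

h^371 mod 437 = 85

85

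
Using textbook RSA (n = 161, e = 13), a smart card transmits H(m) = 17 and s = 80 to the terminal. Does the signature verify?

Squares mod 161: s^1≡80, s^2≡121, s^4≡151, s^8≡100
13 = 8 + 4 + 1, so s^13 ≡ 100·151·80 ≡ 17 (mod 161)
17 = H(m), so the signature checks out.

verifies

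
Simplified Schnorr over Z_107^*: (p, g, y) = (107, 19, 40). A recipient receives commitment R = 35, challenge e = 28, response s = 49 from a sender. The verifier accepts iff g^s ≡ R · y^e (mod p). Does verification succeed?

g^s mod p:
19^2 = 361 ≡ 40
19^4 ≡ 40^2 = 1600 ≡ 102
19^8 ≡ 102^2 = 10404 ≡ 25
19^16 ≡ 25^2 = 625 ≡ 90
19^32 ≡ 90^2 = 8100 ≡ 75
49 = 32 + 16 + 1, so 19^49 ≡ 75·90·19 ≡ 64 (mod 107)
R · y^e mod p:
40^2 = 1600 ≡ 102
40^4 ≡ 102^2 = 10404 ≡ 25
40^8 ≡ 25^2 = 625 ≡ 90
40^16 ≡ 90^2 = 8100 ≡ 75
28 = 16 + 8 + 4, so 40^28 ≡ 75·90·25 ≡ 11 (mod 107)
35·11 = 385 ≡ 64 (mod 107)
64 ≡ 64 (mod 107); signature holds.

passes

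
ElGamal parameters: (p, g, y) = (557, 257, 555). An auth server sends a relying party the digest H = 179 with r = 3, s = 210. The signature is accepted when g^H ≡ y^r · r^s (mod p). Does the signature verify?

verifies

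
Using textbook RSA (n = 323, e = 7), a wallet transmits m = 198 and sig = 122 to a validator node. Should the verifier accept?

accept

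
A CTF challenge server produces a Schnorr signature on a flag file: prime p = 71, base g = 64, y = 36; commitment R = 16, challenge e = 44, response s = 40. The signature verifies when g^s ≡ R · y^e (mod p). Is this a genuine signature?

genuine

g^s mod p:
Squares mod 71: 64^1≡64, 64^2≡49, 64^4≡58, 64^8≡27, 64^16≡19, 64^32≡6
40 = 32 + 8, so 64^40 ≡ 6·27 ≡ 20 (mod 71)
R · y^e mod p:
Squares mod 71: 36^1≡36, 36^2≡18, 36^4≡40, 36^8≡38, 36^16≡24, 36^32≡8
44 = 32 + 8 + 4, so 36^44 ≡ 8·38·40 ≡ 19 (mod 71)
16·19 = 304 ≡ 20 (mod 71)
20 ≡ 20 (mod 71); signature holds.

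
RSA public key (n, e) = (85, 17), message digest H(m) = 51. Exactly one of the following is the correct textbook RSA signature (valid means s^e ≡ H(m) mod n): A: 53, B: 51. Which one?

Candidate A: 53^17 mod 85 = 53
Candidate B: 51^17 mod 85 = 51
  → matches H(m) = 51

B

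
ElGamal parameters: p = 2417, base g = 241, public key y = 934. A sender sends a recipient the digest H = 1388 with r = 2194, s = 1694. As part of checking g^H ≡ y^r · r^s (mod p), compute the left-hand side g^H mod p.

1582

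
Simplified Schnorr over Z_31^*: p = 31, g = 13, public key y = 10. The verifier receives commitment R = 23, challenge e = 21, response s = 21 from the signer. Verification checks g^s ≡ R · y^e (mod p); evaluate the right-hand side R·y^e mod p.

15

10^2 = 100 ≡ 7
10^4 ≡ 7^2 = 49 ≡ 18
10^8 ≡ 18^2 = 324 ≡ 14
10^16 ≡ 14^2 = 196 ≡ 10
21 = 16 + 4 + 1, so 10^21 ≡ 10·18·10 ≡ 2 (mod 31)
R · y^e ≡ 23·2 = 46 ≡ 15 (mod 31)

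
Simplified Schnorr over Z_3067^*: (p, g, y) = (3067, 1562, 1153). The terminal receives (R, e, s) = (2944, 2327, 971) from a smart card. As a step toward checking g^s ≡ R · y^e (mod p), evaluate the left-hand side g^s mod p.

34

1562^2 = 2439844 ≡ 1579
1562^4 ≡ 1579^2 = 2493241 ≡ 2837
1562^8 ≡ 2837^2 = 8048569 ≡ 761
1562^16 ≡ 761^2 = 579121 ≡ 2525
1562^32 ≡ 2525^2 = 6375625 ≡ 2399
1562^64 ≡ 2399^2 = 5755201 ≡ 1509
1562^128 ≡ 1509^2 = 2277081 ≡ 1367
1562^256 ≡ 1367^2 = 1868689 ≡ 886
1562^512 ≡ 886^2 = 784996 ≡ 2911
971 = 512 + 256 + 128 + 64 + 8 + 2 + 1, so 1562^971 ≡ 2911·886·1367·1509·761·1579·1562 ≡ 34 (mod 3067)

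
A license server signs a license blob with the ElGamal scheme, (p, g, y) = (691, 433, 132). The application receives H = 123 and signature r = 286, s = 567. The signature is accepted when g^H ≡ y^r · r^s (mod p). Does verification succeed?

passes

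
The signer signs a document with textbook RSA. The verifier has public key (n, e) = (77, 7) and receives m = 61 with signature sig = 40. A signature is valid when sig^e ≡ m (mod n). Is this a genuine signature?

sig^7 mod 77 = 61
sig^7 mod 77 = 61 matches m.

genuine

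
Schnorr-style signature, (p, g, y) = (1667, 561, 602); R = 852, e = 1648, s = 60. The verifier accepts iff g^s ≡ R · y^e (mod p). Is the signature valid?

valid

g^s mod p:
561^2 = 314721 ≡ 1325
561^4 ≡ 1325^2 = 1755625 ≡ 274
561^8 ≡ 274^2 = 75076 ≡ 61
561^16 ≡ 61^2 = 3721 ≡ 387
561^32 ≡ 387^2 = 149769 ≡ 1406
60 = 32 + 16 + 8 + 4, so 561^60 ≡ 1406·387·61·274 ≡ 1581 (mod 1667)
R · y^e mod p:
602^2 = 362404 ≡ 665
602^4 ≡ 665^2 = 442225 ≡ 470
602^8 ≡ 470^2 = 220900 ≡ 856
602^16 ≡ 856^2 = 732736 ≡ 923
602^32 ≡ 923^2 = 851929 ≡ 92
602^64 ≡ 92^2 = 8464 ≡ 129
602^128 ≡ 129^2 = 16641 ≡ 1638
602^256 ≡ 1638^2 = 2683044 ≡ 841
602^512 ≡ 841^2 = 707281 ≡ 473
602^1024 ≡ 473^2 = 223729 ≡ 351
1648 = 1024 + 512 + 64 + 32 + 16, so 602^1648 ≡ 351·473·129·92·923 ≡ 536 (mod 1667)
852·536 = 456672 ≡ 1581 (mod 1667)
1581 ≡ 1581 (mod 1667); signature holds.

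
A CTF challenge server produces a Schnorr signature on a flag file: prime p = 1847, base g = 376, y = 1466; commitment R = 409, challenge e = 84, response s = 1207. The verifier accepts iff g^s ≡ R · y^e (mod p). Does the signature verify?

g^s mod p:
376^1207 mod 1847 = 1047
R · y^e mod p:
1466^84 mod 1847 = 838
409·838 = 342742 ≡ 1047 (mod 1847)
1047 ≡ 1047 (mod 1847); signature holds.

verifies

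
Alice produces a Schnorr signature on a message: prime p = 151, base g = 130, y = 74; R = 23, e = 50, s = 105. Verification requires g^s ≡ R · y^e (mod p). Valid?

no

g^s mod p:
130^2 = 16900 ≡ 139
130^4 ≡ 139^2 = 19321 ≡ 144
130^8 ≡ 144^2 = 20736 ≡ 49
130^16 ≡ 49^2 = 2401 ≡ 136
130^32 ≡ 136^2 = 18496 ≡ 74
130^64 ≡ 74^2 = 5476 ≡ 40
105 = 64 + 32 + 8 + 1, so 130^105 ≡ 40·74·49·130 ≡ 132 (mod 151)
R · y^e mod p:
74^2 = 5476 ≡ 40
74^4 ≡ 40^2 = 1600 ≡ 90
74^8 ≡ 90^2 = 8100 ≡ 97
74^16 ≡ 97^2 = 9409 ≡ 47
74^32 ≡ 47^2 = 2209 ≡ 95
50 = 32 + 16 + 2, so 74^50 ≡ 95·47·40 ≡ 118 (mod 151)
23·118 = 2714 ≡ 147 (mod 151)
132 ≠ 147; the check fails.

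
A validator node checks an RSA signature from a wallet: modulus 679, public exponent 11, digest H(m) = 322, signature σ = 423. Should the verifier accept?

reject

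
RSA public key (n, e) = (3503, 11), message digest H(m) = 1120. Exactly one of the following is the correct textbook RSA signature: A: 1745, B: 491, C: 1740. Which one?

Candidate A: Squares mod 3503: 1745^1≡1745, 1745^2≡918, 1745^4≡2004, 1745^8≡1578; 11 = 8 + 2 + 1, so 1745^11 ≡ 1578·918·1745 ≡ 138 (mod 3503)
Candidate B: Squares mod 3503: 491^1≡491, 491^2≡2877, 491^4≡3043, 491^8≡1420; 11 = 8 + 2 + 1, so 491^11 ≡ 1420·2877·491 ≡ 68 (mod 3503)
Candidate C: Squares mod 3503: 1740^1≡1740, 1740^2≡1008, 1740^4≡194, 1740^8≡2606; 11 = 8 + 2 + 1, so 1740^11 ≡ 2606·1008·1740 ≡ 1120 (mod 3503)
  → matches H(m) = 1120

C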